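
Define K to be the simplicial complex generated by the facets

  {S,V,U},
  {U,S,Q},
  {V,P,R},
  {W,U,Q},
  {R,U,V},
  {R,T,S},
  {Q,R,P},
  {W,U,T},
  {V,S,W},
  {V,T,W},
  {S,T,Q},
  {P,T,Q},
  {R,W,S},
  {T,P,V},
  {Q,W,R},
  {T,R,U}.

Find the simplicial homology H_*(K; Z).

H_0 = Z,  H_1 = Z^2,  H_2 = Z.

We work with the vertex ordering P < Q < R < S < T < U < V < W. The simplices of K, each written with vertices in increasing order, are:

  0-simplices (8): P, Q, R, S, T, U, V, W
  1-simplices (24): PQ, PR, PT, PV, QR, QS, QT, QU, QW, RS, RT, RU, RV, RW, ST, SU, SV, SW, TU, TV, TW, UV, UW, VW
  2-simplices (16): PQR, PQT, PRV, PTV, QRW, QST, QSU, QUW, RST, RSW, RTU, RUV, SUV, SVW, TUW, TVW

so the chain groups are C_0 ≅ Z^8, C_1 ≅ Z^24, C_2 ≅ Z^16.

∂_1: C_1 → C_0 sends each edge [p,q] (with p < q) to q − p.
The 8×24 boundary matrix has rank 7 and Smith normal form diag(1,1,1,1,1,1,1).

The boundary map ∂_2: C_2 → C_1 maps a triangle to the signed sum of its edges. For instance
  ∂PTV = TV − PV + PT,
  ∂SVW = VW − SW + SV.
The 24×16 boundary matrix has rank 15 and Smith normal form diag(1,1,1,1,1,1,1,1,1,1,1,1,1,1,1).

Computing H_k = (kernel of ∂_k) / (image of ∂_{k+1}):

  H_0: rank C_0 − rank ∂_1 = 8 − 7 = 1, and the invariant factors of ∂_1 are all 1, so H_0 = Z.
  H_1: rank ker ∂_1 − rank ∂_2 = (24 − 7) − 15 = 2, and the invariant factors of ∂_2 are all 1, so H_1 = Z^2.
  H_2: rank ker ∂_2 − rank ∂_3 = (16 − 15) − 0 = 1, and there is no ∂_3, so H_2 = Z.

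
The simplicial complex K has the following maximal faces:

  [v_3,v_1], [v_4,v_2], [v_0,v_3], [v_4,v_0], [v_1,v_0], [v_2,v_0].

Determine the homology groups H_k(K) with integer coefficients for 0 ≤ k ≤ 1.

Fix the vertex order v_0 < v_1 < v_2 < v_3 < v_4 and write every simplex with vertices in increasing order. Then dim K = 1 and the simplices of K are:

  0-simplices (5): [v_0], [v_1], [v_2], [v_3], [v_4]
  1-simplices (6): [v_0,v_1], [v_0,v_2], [v_0,v_3], [v_0,v_4], [v_1,v_3], [v_2,v_4]

Hence C_0 ≅ Z^5, C_1 ≅ Z^6.

∂_1: C_1 → C_0 sends each edge [p,q] (with p < q) to q − p.
As a 5×6 matrix over Z this has rank 4, with invariant factors (1,1,1,1).

Now H_k = ker ∂_k / im ∂_{k+1}, so:

  H_0: rank C_0 − rank ∂_1 = 5 − 4 = 1, and the invariant factors of ∂_1 are all 1, so H_0 ≅ Z.
  H_1: rank ker ∂_1 − rank ∂_2 = (6 − 4) − 0 = 2, and there is no ∂_2, so H_1 ≅ Z^2.

(K is a triangulation of a wedge of 2 circles.)

H_0 ≅ Z,  H_1 ≅ Z^2.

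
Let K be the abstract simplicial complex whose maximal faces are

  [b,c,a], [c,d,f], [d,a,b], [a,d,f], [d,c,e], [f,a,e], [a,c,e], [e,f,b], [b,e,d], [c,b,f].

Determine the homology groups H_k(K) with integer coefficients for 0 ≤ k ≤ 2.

H_0 = Z,  H_1 = Z/2,  H_2 = 0.

Take the total order a < b < c < d < e < f on the vertex set. Then K (dimension 2) consists of the simplices:

  0-simplices (6): a, b, c, d, e, f
  1-simplices (15): ab, ac, ad, ae, af, bc, bd, be, bf, cd, ce, cf, de, df, ef
  2-simplices (10): abc, abd, ace, adf, aef, bcf, bde, bef, cde, cdf

giving chain groups C_0 ≅ Z^6, C_1 ≅ Z^15, C_2 ≅ Z^10.

Boundary ∂_1: C_1 → C_0 sends each edge [p,q] (with p < q) to q − p.
This gives a 6×15 integer matrix of rank 5; reducing to Smith normal form yields diagonal entries (1,1,1,1,1).

Boundary ∂_2: C_2 → C_1 maps a triangle to the signed sum of its edges. For instance
  ∂cdf = df − cf + cd,
  ∂abd = bd − ad + ab.
As a 15×10 matrix over Z this has rank 10, with invariant factors (1,1,1,1,1,1,1,1,1,2).

From H_k ≅ ker(∂_k) / im(∂_{k+1}) we obtain:

  H_0: rank C_0 − rank ∂_1 = 6 − 5 = 1, and the invariant factors of ∂_1 are all 1, so H_0 ≅ Z.
  H_1: rank ker ∂_1 − rank ∂_2 = (15 − 5) − 10 = 0, and ∂_2 has invariant factor 2 > 1, so H_1 ≅ Z/2.
  H_2: rank ker ∂_2 − rank ∂_3 = (10 − 10) − 0 = 0, and there is no ∂_3, so H_2 ≅ 0.

As a check, the Euler characteristic is 6 − 15 + 10 = 1, which agrees with 1 − 0 + 0 = 1.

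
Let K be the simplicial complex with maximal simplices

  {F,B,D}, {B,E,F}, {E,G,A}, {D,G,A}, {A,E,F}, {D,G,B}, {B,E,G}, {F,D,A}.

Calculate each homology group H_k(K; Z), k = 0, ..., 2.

H_0 ≅ Z,  H_1 = 0,  H_2 ≅ Z.

K has 6 vertices, 12 edges, 8 triangles.
rank ∂_0 = 0, rank ∂_1 = 5 ⇒ b_0 = 6 − 0 − 5 = 1; all invariant factors of ∂_1 are 1 so no torsion. So H_0 = Z.
rank ∂_1 = 5, rank ∂_2 = 7 ⇒ b_1 = 12 − 5 − 7 = 0; all invariant factors of ∂_2 are 1 so no torsion. So H_1 = 0.
rank ∂_2 = 7, rank ∂_3 = 0 ⇒ b_2 = 8 − 7 − 0 = 1. So H_2 = Z.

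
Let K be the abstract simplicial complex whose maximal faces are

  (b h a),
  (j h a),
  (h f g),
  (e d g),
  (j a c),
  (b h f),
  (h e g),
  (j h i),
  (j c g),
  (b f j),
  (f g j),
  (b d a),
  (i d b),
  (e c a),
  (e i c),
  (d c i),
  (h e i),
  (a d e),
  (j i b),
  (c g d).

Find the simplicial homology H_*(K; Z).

H_0 = Z,  H_1 = Z × Z/2,  H_2 = 0.

We work with the vertex ordering a < b < c < d < e < f < g < h < i < j. The simplices of K, each written with vertices in increasing order, are:

  0-simplices (10): a, b, c, d, e, f, g, h, i, j
  1-simplices (30): ab, ac, ad, ae, ah, aj, bd, bf, bh, bi, bj, cd, ce, cg, ci, cj, de, dg, di, eg, eh, ei, fg, fh, fj, gh, gj, hi, hj, ij
  2-simplices (20): abd, abh, ace, acj, ade, ahj, bdi, bfh, bfj, bij, cdg, cdi, cei, cgj, deg, egh, ehi, fgh, fgj, hij

Hence C_0 ≅ Z^10, C_1 ≅ Z^30, C_2 ≅ Z^20.

∂_1: C_1 → C_0 is given by ∂[p,q] = [q] − [p].
The 10×30 boundary matrix has rank 9 and Smith normal form diag(1,1,1,1,1,1,1,1,1).

∂_2: C_2 → C_1 sends each 2-simplex [p,q,r] to [q,r] − [p,r] + [p,q]. For instance
  ∂bfj = fj − bj + bf,
  ∂bdi = di − bi + bd.
This gives a 30×20 integer matrix of rank 20; reducing to Smith normal form yields diagonal entries (1,1,1,1,1,1,1,1,1,1,1,1,1,1,1,1,1,1,1,2).

Now H_k = ker ∂_k / im ∂_{k+1}, so:

  H_0: rank C_0 − rank ∂_1 = 10 − 9 = 1, and the invariant factors of ∂_1 are all 1, so H_0 ≅ Z.
  H_1: rank ker ∂_1 − rank ∂_2 = (30 − 9) − 20 = 1, and ∂_2 has invariant factor 2 > 1, so H_1 ≅ Z × Z/2.
  H_2: rank ker ∂_2 − rank ∂_3 = (20 − 20) − 0 = 0, and there is no ∂_3, so H_2 ≅ 0.

As a check, the Euler characteristic is 10 − 30 + 20 = 0, which agrees with 1 − 1 + 0 = 0.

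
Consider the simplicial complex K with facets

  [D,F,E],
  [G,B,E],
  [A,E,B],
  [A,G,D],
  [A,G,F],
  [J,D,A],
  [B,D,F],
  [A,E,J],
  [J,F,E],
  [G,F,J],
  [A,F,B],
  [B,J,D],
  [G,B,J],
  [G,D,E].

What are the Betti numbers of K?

b_0 = 1, b_1 = 2, b_2 = 1.

K has 7 vertices, 21 edges, 14 triangles.
rank ∂_0 = 0, rank ∂_1 = 6 ⇒ b_0 = 7 − 0 − 6 = 1; all invariant factors of ∂_1 are 1 so no torsion. So H_0 = Z.
rank ∂_1 = 6, rank ∂_2 = 13 ⇒ b_1 = 21 − 6 − 13 = 2; all invariant factors of ∂_2 are 1 so no torsion. So H_1 = Z^2.
rank ∂_2 = 13, rank ∂_3 = 0 ⇒ b_2 = 14 − 13 − 0 = 1. So H_2 = Z.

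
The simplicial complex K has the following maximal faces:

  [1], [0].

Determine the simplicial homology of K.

H_0 = Z^2.

K has 2 vertices.
rank ∂_0 = 0, rank ∂_1 = 0 ⇒ b_0 = 2 − 0 − 0 = 2. So H_0 = Z^2.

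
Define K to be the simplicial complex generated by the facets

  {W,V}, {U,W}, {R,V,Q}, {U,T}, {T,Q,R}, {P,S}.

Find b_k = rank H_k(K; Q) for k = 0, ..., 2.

b_0 = 2, b_1 = 1, b_2 = 0.

Take the total order P < Q < R < S < T < U < V < W on the vertex set. Then K (dimension 2) consists of the simplices:

  0-simplices (8): P, Q, R, S, T, U, V, W
  1-simplices (9): PS, QR, QT, QV, RT, RV, TU, UW, VW
  2-simplices (2): QRT, QRV

so the chain groups are C_0 ≅ Z^8, C_1 ≅ Z^9, C_2 ≅ Z^2.

The boundary map ∂_1: C_1 → C_0 is given by ∂[p,q] = [q] − [p]. For instance
  ∂VW = W − V.
The 8×9 boundary matrix has rank 6 and Smith normal form diag(1,1,1,1,1,1).

Boundary ∂_2: C_2 → C_1 sends each 2-simplex [p,q,r] to [q,r] − [p,r] + [p,q]. For instance
  ∂QRT = RT − QT + QR,
  ∂QRV = RV − QV + QR.
The 9×2 boundary matrix has rank 2 and Smith normal form diag(1,1).

From H_k ≅ ker(∂_k) / im(∂_{k+1}) we obtain:

  H_0: rank C_0 − rank ∂_1 = 8 − 6 = 2, and the invariant factors of ∂_1 are all 1, so H_0 ≅ Z^2.
  H_1: rank ker ∂_1 − rank ∂_2 = (9 − 6) − 2 = 1, and the invariant factors of ∂_2 are all 1, so H_1 ≅ Z.
  H_2: rank ker ∂_2 − rank ∂_3 = (2 − 2) − 0 = 0, and there is no ∂_3, so H_2 ≅ 0.

Hence the Betti numbers are b_0 = 2, b_1 = 1, b_2 = 0.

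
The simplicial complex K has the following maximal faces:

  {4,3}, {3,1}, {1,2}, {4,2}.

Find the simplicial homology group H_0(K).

H_0 = Z.

Order the vertices as 1 < 2 < 3 < 4. Listing each simplex with vertices in this order, K has dimension 1 with simplices:

  0-simplices (4): [1], [2], [3], [4]
  1-simplices (4): [1,2], [1,3], [2,4], [3,4]

Hence C_0 ≅ Z^4, C_1 ≅ Z^4.

∂_1: C_1 → C_0 sends each edge [p,q] (with p < q) to q − p. For instance
  ∂[3,4] = [4] − [3].
The 4×4 boundary matrix has rank 3 and Smith normal form diag(1,1,1).

Reading off H_k = ker ∂_k / im ∂_{k+1}:

  H_0: rank C_0 − rank ∂_1 = 4 − 3 = 1, and the invariant factors of ∂_1 are all 1, so H_0 ≅ Z.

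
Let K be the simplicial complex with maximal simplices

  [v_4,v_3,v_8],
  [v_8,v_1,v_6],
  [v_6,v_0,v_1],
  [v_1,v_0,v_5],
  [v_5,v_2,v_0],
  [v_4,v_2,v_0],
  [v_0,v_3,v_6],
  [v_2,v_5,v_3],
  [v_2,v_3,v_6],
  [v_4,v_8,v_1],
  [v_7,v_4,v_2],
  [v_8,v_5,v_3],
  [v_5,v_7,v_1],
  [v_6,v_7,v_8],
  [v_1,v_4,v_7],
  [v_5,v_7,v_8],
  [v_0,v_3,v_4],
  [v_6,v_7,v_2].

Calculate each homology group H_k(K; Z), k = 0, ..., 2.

H_0 ≅ Z,  H_1 ≅ Z × Z/2,  H_2 = 0.

Take the total order v_0 < v_1 < v_2 < v_3 < v_4 < v_5 < v_6 < v_7 < v_8 on the vertex set. Then K (dimension 2) consists of the simplices:

  0-simplices (9): [v_0], [v_1], [v_2], [v_3], [v_4], [v_5], [v_6], [v_7], [v_8]
  1-simplices (27): (27 of them)
  2-simplices (18): (18 of them)

so the chain groups are C_0 ≅ Z^9, C_1 ≅ Z^27, C_2 ≅ Z^18.

The boundary map ∂_1: C_1 → C_0 maps an edge to its endpoints' difference, ∂[p,q] = q − p.
As a 9×27 matrix over Z this has rank 8, with invariant factors (1,1,1,1,1,1,1,1).

The boundary map ∂_2: C_2 → C_1 sends each 2-simplex [p,q,r] to [q,r] − [p,r] + [p,q]. For instance
  ∂[v_2,v_6,v_7] = [v_6,v_7] − [v_2,v_7] + [v_2,v_6],
  ∂[v_1,v_4,v_7] = [v_4,v_7] − [v_1,v_7] + [v_1,v_4].
The resulting 27×18 matrix has rank 18, and its Smith normal form has invariant factors (1,1,1,1,1,1,1,1,1,1,1,1,1,1,1,1,1,2).

From H_k ≅ ker(∂_k) / im(∂_{k+1}) we obtain:

  H_0: rank C_0 − rank ∂_1 = 9 − 8 = 1, and the invariant factors of ∂_1 are all 1, so H_0 = Z.
  H_1: rank ker ∂_1 − rank ∂_2 = (27 − 8) − 18 = 1, and ∂_2 has invariant factor 2 > 1, so H_1 = Z × Z/2.
  H_2: rank ker ∂_2 − rank ∂_3 = (18 − 18) − 0 = 0, and there is no ∂_3, so H_2 = 0.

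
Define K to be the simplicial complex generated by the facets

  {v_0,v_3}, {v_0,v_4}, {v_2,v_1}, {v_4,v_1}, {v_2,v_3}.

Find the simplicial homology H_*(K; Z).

H_0 ≅ Z,  H_1 ≅ Z.

K has 5 vertices, 5 edges.
rank ∂_0 = 0, rank ∂_1 = 4 ⇒ b_0 = 5 − 0 − 4 = 1; all invariant factors of ∂_1 are 1 so no torsion. So H_0 = Z.
rank ∂_1 = 4, rank ∂_2 = 0 ⇒ b_1 = 5 − 4 − 0 = 1. So H_1 = Z.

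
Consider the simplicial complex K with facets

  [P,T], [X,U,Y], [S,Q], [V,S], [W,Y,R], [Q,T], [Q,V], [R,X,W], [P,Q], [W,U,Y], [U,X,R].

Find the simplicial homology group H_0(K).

We work with the vertex ordering P < Q < R < S < T < U < V < W < X < Y. The simplices of K, each written with vertices in increasing order, are:

  0-simplices (10): P, Q, R, S, T, U, V, W, X, Y
  1-simplices (16): PQ, PT, QS, QT, QV, RU, RW, RX, RY, SV, UW, UX, UY, WX, WY, XY
  2-simplices (5): RUX, RWX, RWY, UWY, UXY

giving chain groups C_0 ≅ Z^10, C_1 ≅ Z^16, C_2 ≅ Z^5.

Boundary ∂_1: C_1 → C_0 maps an edge to its endpoints' difference, ∂[p,q] = q − p.
The resulting 10×16 matrix has rank 8, and its Smith normal form has invariant factors (1,1,1,1,1,1,1,1).

∂_2: C_2 → C_1 sends each 2-simplex [p,q,r] to [q,r] − [p,r] + [p,q]. For instance
  ∂UWY = WY − UY + UW,
  ∂UXY = XY − UY + UX.
The 16×5 boundary matrix has rank 5 and Smith normal form diag(1,1,1,1,1).

Now H_k = ker ∂_k / im ∂_{k+1}, so:

  H_0: rank C_0 − rank ∂_1 = 10 − 8 = 2, and the invariant factors of ∂_1 are all 1, so H_0 = Z^2.

(K is a triangulation of the disjoint union of the Möbius band and a wedge of 2 circles.)

H_0 ≅ Z^2.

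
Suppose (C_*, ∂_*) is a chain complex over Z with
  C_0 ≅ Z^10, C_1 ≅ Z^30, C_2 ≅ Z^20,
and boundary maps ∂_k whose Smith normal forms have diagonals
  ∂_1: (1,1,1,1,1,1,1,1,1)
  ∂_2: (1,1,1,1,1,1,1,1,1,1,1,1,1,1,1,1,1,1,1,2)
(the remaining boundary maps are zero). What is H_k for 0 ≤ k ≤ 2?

H_0 = Z,  H_1 = Z ⊕ Z/2,  H_2 = 0.

H_0: b_0 = 10 − 0 − 9 = 1; torsion from ∂_1 factors > 1: none. So H_0 = Z.
H_1: b_1 = 30 − 9 − 20 = 1; torsion from ∂_2 factors > 1: [2]. So H_1 = Z ⊕ Z/2.
H_2: b_2 = 20 − 20 − 0 = 0; torsion from ∂_3 factors > 1: none. So H_2 = 0.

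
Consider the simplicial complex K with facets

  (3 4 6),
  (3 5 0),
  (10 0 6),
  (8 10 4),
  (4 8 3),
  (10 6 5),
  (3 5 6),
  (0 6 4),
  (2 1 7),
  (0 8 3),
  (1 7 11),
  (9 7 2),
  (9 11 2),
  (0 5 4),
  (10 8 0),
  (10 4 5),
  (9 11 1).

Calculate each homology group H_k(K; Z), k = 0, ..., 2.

Fix the vertex order 0 < 1 < 2 < 3 < 4 < 5 < 6 < 7 < 8 < 9 < 10 < 11 and write every simplex with vertices in increasing order. Then dim K = 2 and the simplices of K are:

  0-simplices (12): [0], [1], [2], [3], [4], [5], [6], [7], [8], [9], [10], [11]
  1-simplices (28): (28 of them)
  2-simplices (17): [0,3,5], [0,3,8], [0,4,5], [0,4,6], [0,6,10], [0,8,10], [1,2,7], [1,7,11], [1,9,11], [2,7,9], [2,9,11], [3,4,6], [3,4,8], [3,5,6], [4,5,10], [4,8,10], [5,6,10]

so the chain groups are C_0 ≅ Z^12, C_1 ≅ Z^28, C_2 ≅ Z^17.

∂_1: C_1 → C_0 is given by ∂[p,q] = [q] − [p].
The resulting 12×28 matrix has rank 10, and its Smith normal form has invariant factors (1,1,1,1,1,1,1,1,1,1).

The boundary map ∂_2: C_2 → C_1 maps a triangle to the signed sum of its edges. For instance
  ∂[0,8,10] = [8,10] − [0,10] + [0,8],
  ∂[3,4,6] = [4,6] − [3,6] + [3,4].
This gives a 28×17 integer matrix of rank 17; reducing to Smith normal form yields diagonal entries (1,1,1,1,1,1,1,1,1,1,1,1,1,1,1,1,2).

Reading off H_k = ker ∂_k / im ∂_{k+1}:

  H_0: rank C_0 − rank ∂_1 = 12 − 10 = 2, and the invariant factors of ∂_1 are all 1, so H_0 ≅ Z^2.
  H_1: rank ker ∂_1 − rank ∂_2 = (28 − 10) − 17 = 1, and ∂_2 has invariant factor 2 > 1, so H_1 ≅ Z × Z/2.
  H_2: rank ker ∂_2 − rank ∂_3 = (17 − 17) − 0 = 0, and there is no ∂_3, so H_2 ≅ 0.

(K is a triangulation of the disjoint union of the real projective plane RP^2 and the Möbius band.)

H_0 = Z^2,  H_1 = Z × Z/2,  H_2 = 0.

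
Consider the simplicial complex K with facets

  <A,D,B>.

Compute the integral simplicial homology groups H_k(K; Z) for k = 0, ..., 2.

H_0 = Z,  H_1 = 0,  H_2 = 0.

We work with the vertex ordering A < B < D. The simplices of K, each written with vertices in increasing order, are:

  0-simplices (3): A, B, D
  1-simplices (3): AB, AD, BD
  2-simplices (1): ABD

giving chain groups C_0 ≅ Z^3, C_1 ≅ Z^3, C_2 ≅ Z^1.

Boundary ∂_1: C_1 → C_0 maps an edge to its endpoints' difference, ∂[p,q] = q − p.
As a 3×3 matrix over Z this has rank 2, with invariant factors (1,1).

The boundary map ∂_2: C_2 → C_1 maps a triangle to the signed sum of its edges. For instance
  ∂ABD = BD − AD + AB.
This gives a 3×1 integer matrix of rank 1; reducing to Smith normal form yields diagonal entries (1).

Reading off H_k = ker ∂_k / im ∂_{k+1}:

  H_0: rank C_0 − rank ∂_1 = 3 − 2 = 1, and the invariant factors of ∂_1 are all 1, so H_0 = Z.
  H_1: rank ker ∂_1 − rank ∂_2 = (3 − 2) − 1 = 0, and the invariant factors of ∂_2 are all 1, so H_1 = 0.
  H_2: rank ker ∂_2 − rank ∂_3 = (1 − 1) − 0 = 0, and there is no ∂_3, so H_2 = 0.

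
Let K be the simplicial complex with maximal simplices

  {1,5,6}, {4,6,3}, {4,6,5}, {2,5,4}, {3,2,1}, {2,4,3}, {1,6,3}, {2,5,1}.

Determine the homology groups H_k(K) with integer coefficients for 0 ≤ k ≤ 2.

H_0 = Z,  H_1 = 0,  H_2 = Z.

Order the vertices as 1 < 2 < 3 < 4 < 5 < 6. Listing each simplex with vertices in this order, K has dimension 2 with simplices:

  0-simplices (6): [1], [2], [3], [4], [5], [6]
  1-simplices (12): [1,2], [1,3], [1,5], [1,6], [2,3], [2,4], [2,5], [3,4], [3,6], [4,5], [4,6], [5,6]
  2-simplices (8): [1,2,3], [1,2,5], [1,3,6], [1,5,6], [2,3,4], [2,4,5], [3,4,6], [4,5,6]

Hence C_0 ≅ Z^6, C_1 ≅ Z^12, C_2 ≅ Z^8.

∂_1: C_1 → C_0 maps an edge to its endpoints' difference, ∂[p,q] = q − p.
As a 6×12 matrix over Z this has rank 5, with invariant factors (1,1,1,1,1).

Boundary ∂_2: C_2 → C_1 acts by ∂[p,q,r] = [q,r] − [p,r] + [p,q]. For instance
  ∂[2,3,4] = [3,4] − [2,4] + [2,3],
  ∂[3,4,6] = [4,6] − [3,6] + [3,4].
The resulting 12×8 matrix has rank 7, and its Smith normal form has invariant factors (1,1,1,1,1,1,1).

Reading off H_k = ker ∂_k / im ∂_{k+1}:

  H_0: rank C_0 − rank ∂_1 = 6 − 5 = 1, and the invariant factors of ∂_1 are all 1, so H_0 ≅ Z.
  H_1: rank ker ∂_1 − rank ∂_2 = (12 − 5) − 7 = 0, and the invariant factors of ∂_2 are all 1, so H_1 ≅ 0.
  H_2: rank ker ∂_2 − rank ∂_3 = (8 − 7) − 0 = 1, and there is no ∂_3, so H_2 ≅ Z.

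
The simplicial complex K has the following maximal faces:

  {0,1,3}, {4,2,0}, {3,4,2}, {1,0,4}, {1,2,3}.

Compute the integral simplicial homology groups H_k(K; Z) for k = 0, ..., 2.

H_0 ≅ Z,  H_1 ≅ Z,  H_2 = 0.

Order the vertices as 0 < 1 < 2 < 3 < 4. Listing each simplex with vertices in this order, K has dimension 2 with simplices:

  0-simplices (5): [0], [1], [2], [3], [4]
  1-simplices (10): [0,1], [0,2], [0,3], [0,4], [1,2], [1,3], [1,4], [2,3], [2,4], [3,4]
  2-simplices (5): [0,1,3], [0,1,4], [0,2,4], [1,2,3], [2,3,4]

giving chain groups C_0 ≅ Z^5, C_1 ≅ Z^10, C_2 ≅ Z^5.

The boundary map ∂_1: C_1 → C_0 sends each edge [p,q] (with p < q) to q − p. For instance
  ∂[1,2] = [2] − [1].
The 5×10 boundary matrix has rank 4 and Smith normal form diag(1,1,1,1).

∂_2: C_2 → C_1 maps a triangle to the signed sum of its edges. For instance
  ∂[2,3,4] = [3,4] − [2,4] + [2,3],
  ∂[1,2,3] = [2,3] − [1,3] + [1,2].
As a 10×5 matrix over Z this has rank 5, with invariant factors (1,1,1,1,1).

From H_k ≅ ker(∂_k) / im(∂_{k+1}) we obtain:

  H_0: rank C_0 − rank ∂_1 = 5 − 4 = 1, and the invariant factors of ∂_1 are all 1, so H_0 ≅ Z.
  H_1: rank ker ∂_1 − rank ∂_2 = (10 − 4) − 5 = 1, and the invariant factors of ∂_2 are all 1, so H_1 ≅ Z.
  H_2: rank ker ∂_2 − rank ∂_3 = (5 − 5) − 0 = 0, and there is no ∂_3, so H_2 ≅ 0.

(K is a triangulation of the Möbius band.)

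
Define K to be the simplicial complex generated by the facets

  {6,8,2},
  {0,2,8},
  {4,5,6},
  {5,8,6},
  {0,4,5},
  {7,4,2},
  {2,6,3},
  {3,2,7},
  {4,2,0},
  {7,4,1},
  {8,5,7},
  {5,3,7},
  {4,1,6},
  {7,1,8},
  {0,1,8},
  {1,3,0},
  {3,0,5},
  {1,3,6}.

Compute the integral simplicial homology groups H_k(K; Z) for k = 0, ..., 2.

Fix the vertex order 0 < 1 < 2 < 3 < 4 < 5 < 6 < 7 < 8 and write every simplex with vertices in increasing order. Then dim K = 2 and the simplices of K are:

  0-simplices (9): [0], [1], [2], [3], [4], [5], [6], [7], [8]
  1-simplices (27): (27 of them)
  2-simplices (18): [0,1,3], [0,1,8], [0,2,4], [0,2,8], [0,3,5], [0,4,5], [1,3,6], [1,4,6], [1,4,7], [1,7,8], [2,3,6], [2,3,7], [2,4,7], [2,6,8], [3,5,7], [4,5,6], [5,6,8], [5,7,8]

Hence C_0 ≅ Z^9, C_1 ≅ Z^27, C_2 ≅ Z^18.

Boundary ∂_1: C_1 → C_0 is given by ∂[p,q] = [q] − [p].
As a 9×27 matrix over Z this has rank 8, with invariant factors (1,1,1,1,1,1,1,1).

The boundary map ∂_2: C_2 → C_1 acts by ∂[p,q,r] = [q,r] − [p,r] + [p,q]. For instance
  ∂[1,7,8] = [7,8] − [1,8] + [1,7],
  ∂[5,6,8] = [6,8] − [5,8] + [5,6].
This gives a 27×18 integer matrix of rank 17; reducing to Smith normal form yields diagonal entries (1,1,1,1,1,1,1,1,1,1,1,1,1,1,1,1,1).

Computing H_k = (kernel of ∂_k) / (image of ∂_{k+1}):

  H_0: rank C_0 − rank ∂_1 = 9 − 8 = 1, and the invariant factors of ∂_1 are all 1, so H_0 = Z.
  H_1: rank ker ∂_1 − rank ∂_2 = (27 − 8) − 17 = 2, and the invariant factors of ∂_2 are all 1, so H_1 = Z^2.
  H_2: rank ker ∂_2 − rank ∂_3 = (18 − 17) − 0 = 1, and there is no ∂_3, so H_2 = Z.

H_0 ≅ Z,  H_1 ≅ Z^2,  H_2 ≅ Z.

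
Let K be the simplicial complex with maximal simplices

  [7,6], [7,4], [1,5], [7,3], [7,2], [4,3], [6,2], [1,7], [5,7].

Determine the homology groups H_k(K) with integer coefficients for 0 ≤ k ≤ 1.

H_0 = Z,  H_1 = Z^3.

Fix the vertex order 1 < 2 < 3 < 4 < 5 < 6 < 7 and write every simplex with vertices in increasing order. Then dim K = 1 and the simplices of K are:

  0-simplices (7): [1], [2], [3], [4], [5], [6], [7]
  1-simplices (9): [1,5], [1,7], [2,6], [2,7], [3,4], [3,7], [4,7], [5,7], [6,7]

giving chain groups C_0 ≅ Z^7, C_1 ≅ Z^9.

∂_1: C_1 → C_0 maps an edge to its endpoints' difference, ∂[p,q] = q − p. For instance
  ∂[1,5] = [5] − [1].
The resulting 7×9 matrix has rank 6, and its Smith normal form has invariant factors (1,1,1,1,1,1).

Computing H_k = (kernel of ∂_k) / (image of ∂_{k+1}):

  H_0: rank C_0 − rank ∂_1 = 7 − 6 = 1, and the invariant factors of ∂_1 are all 1, so H_0 = Z.
  H_1: rank ker ∂_1 − rank ∂_2 = (9 − 6) − 0 = 3, and there is no ∂_2, so H_1 = Z^3.

As a check, the Euler characteristic is 7 − 9 = -2, which agrees with 1 − 3 = -2.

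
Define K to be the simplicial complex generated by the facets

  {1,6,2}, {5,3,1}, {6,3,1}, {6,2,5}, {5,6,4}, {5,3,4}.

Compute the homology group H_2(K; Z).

H_2 = 0.

Take the total order 1 < 2 < 3 < 4 < 5 < 6 on the vertex set. Then K (dimension 2) consists of the simplices:

  0-simplices (6): [1], [2], [3], [4], [5], [6]
  1-simplices (12): [1,2], [1,3], [1,5], [1,6], [2,5], [2,6], [3,4], [3,5], [3,6], [4,5], [4,6], [5,6]
  2-simplices (6): [1,2,6], [1,3,5], [1,3,6], [2,5,6], [3,4,5], [4,5,6]

so the chain groups are C_0 ≅ Z^6, C_1 ≅ Z^12, C_2 ≅ Z^6.

∂_1: C_1 → C_0 is given by ∂[p,q] = [q] − [p]. For instance
  ∂[2,5] = [5] − [2].
The 6×12 boundary matrix has rank 5 and Smith normal form diag(1,1,1,1,1).

Boundary ∂_2: C_2 → C_1 maps a triangle to the signed sum of its edges. For instance
  ∂[1,2,6] = [2,6] − [1,6] + [1,2],
  ∂[1,3,5] = [3,5] − [1,5] + [1,3].
This gives a 12×6 integer matrix of rank 6; reducing to Smith normal form yields diagonal entries (1,1,1,1,1,1).

Now H_k = ker ∂_k / im ∂_{k+1}, so:

  H_2: rank ker ∂_2 − rank ∂_3 = (6 − 6) − 0 = 0, and there is no ∂_3, so H_2 = 0.

(K is a triangulation of the cylinder S^1 x I.)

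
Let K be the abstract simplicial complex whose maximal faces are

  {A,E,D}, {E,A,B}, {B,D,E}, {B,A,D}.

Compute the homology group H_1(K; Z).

Fix the vertex order A < B < D < E and write every simplex with vertices in increasing order. Then dim K = 2 and the simplices of K are:

  0-simplices (4): A, B, D, E
  1-simplices (6): AB, AD, AE, BD, BE, DE
  2-simplices (4): ABD, ABE, ADE, BDE

so the chain groups are C_0 ≅ Z^4, C_1 ≅ Z^6, C_2 ≅ Z^4.

Boundary ∂_1: C_1 → C_0 maps an edge to its endpoints' difference, ∂[p,q] = q − p. For instance
  ∂AD = D − A.
This gives a 4×6 integer matrix of rank 3; reducing to Smith normal form yields diagonal entries (1,1,1).

The boundary map ∂_2: C_2 → C_1 maps a triangle to the signed sum of its edges. For instance
  ∂ADE = DE − AE + AD,
  ∂BDE = DE − BE + BD.
The 6×4 boundary matrix has rank 3 and Smith normal form diag(1,1,1).

From H_k ≅ ker(∂_k) / im(∂_{k+1}) we obtain:

  H_1: rank ker ∂_1 − rank ∂_2 = (6 − 3) − 3 = 0, and the invariant factors of ∂_2 are all 1, so H_1 = 0.

H_1 ≅ 0.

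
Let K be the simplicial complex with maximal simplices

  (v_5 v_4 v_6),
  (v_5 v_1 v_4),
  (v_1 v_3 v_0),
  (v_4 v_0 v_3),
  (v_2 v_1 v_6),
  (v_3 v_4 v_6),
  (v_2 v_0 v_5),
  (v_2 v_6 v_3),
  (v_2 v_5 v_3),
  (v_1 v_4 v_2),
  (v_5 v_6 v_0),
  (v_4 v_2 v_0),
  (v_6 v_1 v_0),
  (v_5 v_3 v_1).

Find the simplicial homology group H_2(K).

H_2 ≅ Z.

We work with the vertex ordering v_0 < v_1 < v_2 < v_3 < v_4 < v_5 < v_6. The simplices of K, each written with vertices in increasing order, are:

  0-simplices (7): [v_0], [v_1], [v_2], [v_3], [v_4], [v_5], [v_6]
  1-simplices (21): (21 of them)
  2-simplices (14): (14 of them)

giving chain groups C_0 ≅ Z^7, C_1 ≅ Z^21, C_2 ≅ Z^14.

Boundary ∂_1: C_1 → C_0 sends each edge [p,q] (with p < q) to q − p.
As a 7×21 matrix over Z this has rank 6, with invariant factors (1,1,1,1,1,1).

∂_2: C_2 → C_1 sends each 2-simplex [p,q,r] to [q,r] − [p,r] + [p,q]. For instance
  ∂[v_0,v_1,v_3] = [v_1,v_3] − [v_0,v_3] + [v_0,v_1],
  ∂[v_2,v_3,v_6] = [v_3,v_6] − [v_2,v_6] + [v_2,v_3].
The 21×14 boundary matrix has rank 13 and Smith normal form diag(1,1,1,1,1,1,1,1,1,1,1,1,1).

Now H_k = ker ∂_k / im ∂_{k+1}, so:

  H_2: rank ker ∂_2 − rank ∂_3 = (14 − 13) − 0 = 1, and there is no ∂_3, so H_2 = Z.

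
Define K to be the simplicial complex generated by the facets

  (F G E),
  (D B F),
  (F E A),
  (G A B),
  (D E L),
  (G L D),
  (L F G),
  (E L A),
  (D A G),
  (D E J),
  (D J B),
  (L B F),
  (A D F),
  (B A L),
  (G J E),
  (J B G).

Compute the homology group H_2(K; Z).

We work with the vertex ordering A < B < D < E < F < G < J < L. The simplices of K, each written with vertices in increasing order, are:

  0-simplices (8): A, B, D, E, F, G, J, L
  1-simplices (24): AB, AD, AE, AF, AG, AL, BD, BF, BG, BJ, BL, DE, DF, DG, DJ, DL, EF, EG, EJ, EL, FG, FL, GJ, GL
  2-simplices (16): ABG, ABL, ADF, ADG, AEF, AEL, BDF, BDJ, BFL, BGJ, DEJ, DEL, DGL, EFG, EGJ, FGL

giving chain groups C_0 ≅ Z^8, C_1 ≅ Z^24, C_2 ≅ Z^16.

Boundary ∂_1: C_1 → C_0 maps an edge to its endpoints' difference, ∂[p,q] = q − p. For instance
  ∂EJ = J − E.
The resulting 8×24 matrix has rank 7, and its Smith normal form has invariant factors (1,1,1,1,1,1,1).

The boundary map ∂_2: C_2 → C_1 acts by ∂[p,q,r] = [q,r] − [p,r] + [p,q]. For instance
  ∂ABG = BG − AG + AB,
  ∂DEJ = EJ − DJ + DE.
As a 24×16 matrix over Z this has rank 15, with invariant factors (1,1,1,1,1,1,1,1,1,1,1,1,1,1,1).

Computing H_k = (kernel of ∂_k) / (image of ∂_{k+1}):

  H_2: rank ker ∂_2 − rank ∂_3 = (16 − 15) − 0 = 1, and there is no ∂_3, so H_2 = Z.

H_2 ≅ Z.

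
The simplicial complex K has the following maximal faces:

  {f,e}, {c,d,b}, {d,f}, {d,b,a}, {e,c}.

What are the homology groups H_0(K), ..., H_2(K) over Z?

Take the total order a < b < c < d < e < f on the vertex set. Then K (dimension 2) consists of the simplices:

  0-simplices (6): a, b, c, d, e, f
  1-simplices (8): ab, ad, bc, bd, cd, ce, df, ef
  2-simplices (2): abd, bcd

giving chain groups C_0 ≅ Z^6, C_1 ≅ Z^8, C_2 ≅ Z^2.

The boundary map ∂_1: C_1 → C_0 maps an edge to its endpoints' difference, ∂[p,q] = q − p. For instance
  ∂ab = b − a.
As a 6×8 matrix over Z this has rank 5, with invariant factors (1,1,1,1,1).

∂_2: C_2 → C_1 maps a triangle to the signed sum of its edges. For instance
  ∂abd = bd − ad + ab,
  ∂bcd = cd − bd + bc.
The resulting 8×2 matrix has rank 2, and its Smith normal form has invariant factors (1,1).

Computing H_k = (kernel of ∂_k) / (image of ∂_{k+1}):

  H_0: rank C_0 − rank ∂_1 = 6 − 5 = 1, and the invariant factors of ∂_1 are all 1, so H_0 ≅ Z.
  H_1: rank ker ∂_1 − rank ∂_2 = (8 − 5) − 2 = 1, and the invariant factors of ∂_2 are all 1, so H_1 ≅ Z.
  H_2: rank ker ∂_2 − rank ∂_3 = (2 − 2) − 0 = 0, and there is no ∂_3, so H_2 ≅ 0.

H_0 = Z,  H_1 = Z,  H_2 = 0.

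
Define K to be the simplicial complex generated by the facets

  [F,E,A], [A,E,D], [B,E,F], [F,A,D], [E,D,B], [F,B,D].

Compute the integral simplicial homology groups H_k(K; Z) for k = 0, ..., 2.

Order the vertices as A < B < D < E < F. Listing each simplex with vertices in this order, K has dimension 2 with simplices:

  0-simplices (5): A, B, D, E, F
  1-simplices (9): AD, AE, AF, BD, BE, BF, DE, DF, EF
  2-simplices (6): ADE, ADF, AEF, BDE, BDF, BEF

so the chain groups are C_0 ≅ Z^5, C_1 ≅ Z^9, C_2 ≅ Z^6.

Boundary ∂_1: C_1 → C_0 sends each edge [p,q] (with p < q) to q − p.
As a 5×9 matrix over Z this has rank 4, with invariant factors (1,1,1,1).

The boundary map ∂_2: C_2 → C_1 maps a triangle to the signed sum of its edges. For instance
  ∂BDE = DE − BE + BD,
  ∂AEF = EF − AF + AE.
This gives a 9×6 integer matrix of rank 5; reducing to Smith normal form yields diagonal entries (1,1,1,1,1).

Now H_k = ker ∂_k / im ∂_{k+1}, so:

  H_0: rank C_0 − rank ∂_1 = 5 − 4 = 1, and the invariant factors of ∂_1 are all 1, so H_0 = Z.
  H_1: rank ker ∂_1 − rank ∂_2 = (9 − 4) − 5 = 0, and the invariant factors of ∂_2 are all 1, so H_1 = 0.
  H_2: rank ker ∂_2 − rank ∂_3 = (6 − 5) − 0 = 1, and there is no ∂_3, so H_2 = Z.

H_0 = Z,  H_1 = 0,  H_2 = Z.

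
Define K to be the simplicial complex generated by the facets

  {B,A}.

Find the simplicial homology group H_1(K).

Order the vertices as A < B. Listing each simplex with vertices in this order, K has dimension 1 with simplices:

  0-simplices (2): A, B
  1-simplices (1): AB

so the chain groups are C_0 ≅ Z^2, C_1 ≅ Z^1.

The boundary map ∂_1: C_1 → C_0 is given by ∂[p,q] = [q] − [p]. For instance
  ∂AB = B − A.
The resulting 2×1 matrix has rank 1, and its Smith normal form has invariant factors (1).

From H_k ≅ ker(∂_k) / im(∂_{k+1}) we obtain:

  H_1: rank ker ∂_1 − rank ∂_2 = (1 − 1) − 0 = 0, and there is no ∂_2, so H_1 = 0.

(K is a triangulation of the 1-simplex.)

H_1 = 0.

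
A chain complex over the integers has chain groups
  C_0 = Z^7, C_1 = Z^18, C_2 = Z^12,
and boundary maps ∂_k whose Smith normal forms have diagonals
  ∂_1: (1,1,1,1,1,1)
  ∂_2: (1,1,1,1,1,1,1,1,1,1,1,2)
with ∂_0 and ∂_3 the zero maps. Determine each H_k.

H_0: b_0 = 7 − 0 − 6 = 1; torsion from ∂_1 factors > 1: none. So H_0 = Z.
H_1: b_1 = 18 − 6 − 12 = 0; torsion from ∂_2 factors > 1: [2]. So H_1 = Z/2.
H_2: b_2 = 12 − 12 − 0 = 0; torsion from ∂_3 factors > 1: none. So H_2 = 0.

H_0 = Z,  H_1 = Z/2,  H_2 = 0.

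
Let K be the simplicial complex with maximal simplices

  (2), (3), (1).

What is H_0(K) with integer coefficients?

Order the vertices as 1 < 2 < 3. Listing each simplex with vertices in this order, K has dimension 0 with simplices:

  0-simplices (3): [1], [2], [3]

giving chain groups C_0 ≅ Z^3.

Now H_k = ker ∂_k / im ∂_{k+1}, so:

  H_0: rank C_0 − rank ∂_1 = 3 − 0 = 3, and there is no ∂_1, so H_0 = Z^3.

(K is a triangulation of a set of 3 points.)

H_0 = Z^3.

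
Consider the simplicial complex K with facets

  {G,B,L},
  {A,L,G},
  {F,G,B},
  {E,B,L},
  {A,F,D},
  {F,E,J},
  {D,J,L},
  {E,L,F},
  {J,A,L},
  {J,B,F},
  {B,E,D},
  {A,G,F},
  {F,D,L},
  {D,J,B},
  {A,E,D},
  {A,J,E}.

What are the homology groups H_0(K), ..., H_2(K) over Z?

K has 8 vertices, 24 edges, 16 triangles.
rank ∂_0 = 0, rank ∂_1 = 7 ⇒ b_0 = 8 − 0 − 7 = 1; all invariant factors of ∂_1 are 1 so no torsion. So H_0 = Z.
rank ∂_1 = 7, rank ∂_2 = 15 ⇒ b_1 = 24 − 7 − 15 = 2; all invariant factors of ∂_2 are 1 so no torsion. So H_1 = Z^2.
rank ∂_2 = 15, rank ∂_3 = 0 ⇒ b_2 = 16 − 15 − 0 = 1. So H_2 = Z.

H_0 = Z,  H_1 = Z^2,  H_2 = Z.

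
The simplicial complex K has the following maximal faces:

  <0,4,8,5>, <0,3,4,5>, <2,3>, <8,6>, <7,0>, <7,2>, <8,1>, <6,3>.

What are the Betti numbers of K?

b_0 = 1, b_1 = 2, b_2 = 0, b_3 = 0.

We work with the vertex ordering 0 < 1 < 2 < 3 < 4 < 5 < 6 < 7 < 8. The simplices of K, each written with vertices in increasing order, are:

  0-simplices (9): [0], [1], [2], [3], [4], [5], [6], [7], [8]
  1-simplices (15): [0,3], [0,4], [0,5], [0,7], [0,8], [1,8], [2,3], [2,7], [3,4], [3,5], [3,6], [4,5], [4,8], [5,8], [6,8]
  2-simplices (7): [0,3,4], [0,3,5], [0,4,5], [0,4,8], [0,5,8], [3,4,5], [4,5,8]
  3-simplices (2): [0,3,4,5], [0,4,5,8]

Hence C_0 ≅ Z^9, C_1 ≅ Z^15, C_2 ≅ Z^7, C_3 ≅ Z^2.

Boundary ∂_1: C_1 → C_0 is given by ∂[p,q] = [q] − [p]. For instance
  ∂[0,7] = [7] − [0].
As a 9×15 matrix over Z this has rank 8, with invariant factors (1,1,1,1,1,1,1,1).

Boundary ∂_2: C_2 → C_1 maps a triangle to the signed sum of its edges. For instance
  ∂[3,4,5] = [4,5] − [3,5] + [3,4],
  ∂[4,5,8] = [5,8] − [4,8] + [4,5].
The resulting 15×7 matrix has rank 5, and its Smith normal form has invariant factors (1,1,1,1,1).

Boundary ∂_3: C_3 → C_2 sends each 3-simplex σ to the alternating sum Σ_i (−1)^i (σ with its i-th vertex removed). For instance
  ∂[0,3,4,5] = [3,4,5] − [0,4,5] + [0,3,5] − [0,3,4],
  ∂[0,4,5,8] = [4,5,8] − [0,5,8] + [0,4,8] − [0,4,5].
The resulting 7×2 matrix has rank 2, and its Smith normal form has invariant factors (1,1).

Reading off H_k = ker ∂_k / im ∂_{k+1}:

  H_0: rank C_0 − rank ∂_1 = 9 − 8 = 1, and the invariant factors of ∂_1 are all 1, so H_0 = Z.
  H_1: rank ker ∂_1 − rank ∂_2 = (15 − 8) − 5 = 2, and the invariant factors of ∂_2 are all 1, so H_1 = Z^2.
  H_2: rank ker ∂_2 − rank ∂_3 = (7 − 5) − 2 = 0, and the invariant factors of ∂_3 are all 1, so H_2 = 0.
  H_3: rank ker ∂_3 − rank ∂_4 = (2 − 2) − 0 = 0, and there is no ∂_4, so H_3 = 0.

As a check, the Euler characteristic is 9 − 15 + 7 − 2 = -1, which agrees with 1 − 2 + 0 − 0 = -1.

Hence the Betti numbers are b_0 = 1, b_1 = 2, b_2 = 0, b_3 = 0.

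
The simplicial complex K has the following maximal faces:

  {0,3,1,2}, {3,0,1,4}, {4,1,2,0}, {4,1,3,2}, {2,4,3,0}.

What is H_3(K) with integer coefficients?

H_3 = Z.

We work with the vertex ordering 0 < 1 < 2 < 3 < 4. The simplices of K, each written with vertices in increasing order, are:

  0-simplices (5): [0], [1], [2], [3], [4]
  1-simplices (10): [0,1], [0,2], [0,3], [0,4], [1,2], [1,3], [1,4], [2,3], [2,4], [3,4]
  2-simplices (10): [0,1,2], [0,1,3], [0,1,4], [0,2,3], [0,2,4], [0,3,4], [1,2,3], [1,2,4], [1,3,4], [2,3,4]
  3-simplices (5): [0,1,2,3], [0,1,2,4], [0,1,3,4], [0,2,3,4], [1,2,3,4]

Hence C_0 ≅ Z^5, C_1 ≅ Z^10, C_2 ≅ Z^10, C_3 ≅ Z^5.

Boundary ∂_1: C_1 → C_0 sends each edge [p,q] (with p < q) to q − p. For instance
  ∂[0,2] = [2] − [0].
As a 5×10 matrix over Z this has rank 4, with invariant factors (1,1,1,1).

Boundary ∂_2: C_2 → C_1 acts by ∂[p,q,r] = [q,r] − [p,r] + [p,q]. For instance
  ∂[0,1,2] = [1,2] − [0,2] + [0,1],
  ∂[2,3,4] = [3,4] − [2,4] + [2,3].
This gives a 10×10 integer matrix of rank 6; reducing to Smith normal form yields diagonal entries (1,1,1,1,1,1).

∂_3: C_3 → C_2 sends each 3-simplex σ to the alternating sum Σ_i (−1)^i (σ with its i-th vertex removed). For instance
  ∂[0,1,2,4] = [1,2,4] − [0,2,4] + [0,1,4] − [0,1,2],
  ∂[0,1,2,3] = [1,2,3] − [0,2,3] + [0,1,3] − [0,1,2].
The resulting 10×5 matrix has rank 4, and its Smith normal form has invariant factors (1,1,1,1).

Computing H_k = (kernel of ∂_k) / (image of ∂_{k+1}):

  H_3: rank ker ∂_3 − rank ∂_4 = (5 − 4) − 0 = 1, and there is no ∂_4, so H_3 ≅ Z.

(K is a triangulation of the 3-sphere S^3.)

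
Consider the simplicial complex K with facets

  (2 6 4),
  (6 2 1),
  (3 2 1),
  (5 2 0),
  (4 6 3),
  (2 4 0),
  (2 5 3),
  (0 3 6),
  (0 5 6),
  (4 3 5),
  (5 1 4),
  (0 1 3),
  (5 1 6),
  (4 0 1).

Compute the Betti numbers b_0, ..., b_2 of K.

b_0 = 1, b_1 = 2, b_2 = 1.

K has 7 vertices, 21 edges, 14 triangles.
rank ∂_0 = 0, rank ∂_1 = 6 ⇒ b_0 = 7 − 0 − 6 = 1; all invariant factors of ∂_1 are 1 so no torsion. So H_0 ≅ Z.
rank ∂_1 = 6, rank ∂_2 = 13 ⇒ b_1 = 21 − 6 − 13 = 2; all invariant factors of ∂_2 are 1 so no torsion. So H_1 ≅ Z^2.
rank ∂_2 = 13, rank ∂_3 = 0 ⇒ b_2 = 14 − 13 − 0 = 1. So H_2 ≅ Z.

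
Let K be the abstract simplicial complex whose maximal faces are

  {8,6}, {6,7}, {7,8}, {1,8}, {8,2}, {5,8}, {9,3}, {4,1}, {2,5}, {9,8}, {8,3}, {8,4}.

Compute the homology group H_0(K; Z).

H_0 = Z.

Order the vertices as 1 < 2 < 3 < 4 < 5 < 6 < 7 < 8 < 9. Listing each simplex with vertices in this order, K has dimension 1 with simplices:

  0-simplices (9): [1], [2], [3], [4], [5], [6], [7], [8], [9]
  1-simplices (12): [1,4], [1,8], [2,5], [2,8], [3,8], [3,9], [4,8], [5,8], [6,7], [6,8], [7,8], [8,9]

so the chain groups are C_0 ≅ Z^9, C_1 ≅ Z^12.

∂_1: C_1 → C_0 maps an edge to its endpoints' difference, ∂[p,q] = q − p.
The 9×12 boundary matrix has rank 8 and Smith normal form diag(1,1,1,1,1,1,1,1).

Now H_k = ker ∂_k / im ∂_{k+1}, so:

  H_0: rank C_0 − rank ∂_1 = 9 − 8 = 1, and the invariant factors of ∂_1 are all 1, so H_0 = Z.

(K is a triangulation of a wedge of 4 circles.)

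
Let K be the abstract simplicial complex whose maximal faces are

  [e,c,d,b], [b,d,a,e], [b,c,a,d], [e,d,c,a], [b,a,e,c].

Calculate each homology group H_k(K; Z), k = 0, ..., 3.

H_0 = Z,  H_1 = 0,  H_2 = 0,  H_3 = Z.

K has 5 vertices, 10 edges, 10 triangles, 5 3-simplices.
rank ∂_0 = 0, rank ∂_1 = 4 ⇒ b_0 = 5 − 0 − 4 = 1; all invariant factors of ∂_1 are 1 so no torsion. So H_0 = Z.
rank ∂_1 = 4, rank ∂_2 = 6 ⇒ b_1 = 10 − 4 − 6 = 0; all invariant factors of ∂_2 are 1 so no torsion. So H_1 = 0.
rank ∂_2 = 6, rank ∂_3 = 4 ⇒ b_2 = 10 − 6 − 4 = 0; all invariant factors of ∂_3 are 1 so no torsion. So H_2 = 0.
rank ∂_3 = 4, rank ∂_4 = 0 ⇒ b_3 = 5 − 4 − 0 = 1. So H_3 = Z.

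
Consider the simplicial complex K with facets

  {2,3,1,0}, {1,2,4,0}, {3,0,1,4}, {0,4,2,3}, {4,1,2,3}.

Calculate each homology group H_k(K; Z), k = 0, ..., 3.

H_0 ≅ Z,  H_1 = 0,  H_2 = 0,  H_3 ≅ Z.

Fix the vertex order 0 < 1 < 2 < 3 < 4 and write every simplex with vertices in increasing order. Then dim K = 3 and the simplices of K are:

  0-simplices (5): [0], [1], [2], [3], [4]
  1-simplices (10): [0,1], [0,2], [0,3], [0,4], [1,2], [1,3], [1,4], [2,3], [2,4], [3,4]
  2-simplices (10): [0,1,2], [0,1,3], [0,1,4], [0,2,3], [0,2,4], [0,3,4], [1,2,3], [1,2,4], [1,3,4], [2,3,4]
  3-simplices (5): [0,1,2,3], [0,1,2,4], [0,1,3,4], [0,2,3,4], [1,2,3,4]

Hence C_0 ≅ Z^5, C_1 ≅ Z^10, C_2 ≅ Z^10, C_3 ≅ Z^5.

Boundary ∂_1: C_1 → C_0 is given by ∂[p,q] = [q] − [p].
This gives a 5×10 integer matrix of rank 4; reducing to Smith normal form yields diagonal entries (1,1,1,1).

Boundary ∂_2: C_2 → C_1 acts by ∂[p,q,r] = [q,r] − [p,r] + [p,q]. For instance
  ∂[0,1,4] = [1,4] − [0,4] + [0,1],
  ∂[1,2,3] = [2,3] − [1,3] + [1,2].
This gives a 10×10 integer matrix of rank 6; reducing to Smith normal form yields diagonal entries (1,1,1,1,1,1).

∂_3: C_3 → C_2 sends each 3-simplex σ to the alternating sum Σ_i (−1)^i (σ with its i-th vertex removed). For instance
  ∂[0,1,3,4] = [1,3,4] − [0,3,4] + [0,1,4] − [0,1,3],
  ∂[0,1,2,4] = [1,2,4] − [0,2,4] + [0,1,4] − [0,1,2].
This gives a 10×5 integer matrix of rank 4; reducing to Smith normal form yields diagonal entries (1,1,1,1).

Computing H_k = (kernel of ∂_k) / (image of ∂_{k+1}):

  H_0: rank C_0 − rank ∂_1 = 5 − 4 = 1, and the invariant factors of ∂_1 are all 1, so H_0 ≅ Z.
  H_1: rank ker ∂_1 − rank ∂_2 = (10 − 4) − 6 = 0, and the invariant factors of ∂_2 are all 1, so H_1 ≅ 0.
  H_2: rank ker ∂_2 − rank ∂_3 = (10 − 6) − 4 = 0, and the invariant factors of ∂_3 are all 1, so H_2 ≅ 0.
  H_3: rank ker ∂_3 − rank ∂_4 = (5 − 4) − 0 = 1, and there is no ∂_4, so H_3 ≅ Z.

As a check, the Euler characteristic is 5 − 10 + 10 − 5 = 0, which agrees with 1 − 0 + 0 − 1 = 0.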